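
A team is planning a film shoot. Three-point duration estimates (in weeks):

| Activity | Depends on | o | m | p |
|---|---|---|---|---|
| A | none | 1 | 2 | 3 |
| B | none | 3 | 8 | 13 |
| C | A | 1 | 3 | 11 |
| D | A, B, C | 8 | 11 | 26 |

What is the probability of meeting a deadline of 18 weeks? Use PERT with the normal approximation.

0.191

te_A = (1 + 4·2 + 3)/6 = 12/6 = 2; σ²_A = ((3−1)/6)² = 0.111
te_B = (3 + 4·8 + 13)/6 = 48/6 = 8; σ²_B = ((13−3)/6)² = 2.778
te_C = (1 + 4·3 + 11)/6 = 24/6 = 4; σ²_C = ((11−1)/6)² = 2.778
te_D = (8 + 4·11 + 26)/6 = 78/6 = 13; σ²_D = ((26−8)/6)² = 9.000

Forward pass:
ES_A = 0; EF_A = 2
ES_B = 0; EF_B = 8
ES_C = 2; EF_C = 2+4 = 6
ES_D = max(EF_A=2, EF_B=8, EF_C=6) = 8; EF_D = 8+13 = 21
Expected project duration μ = 21 weeks. Critical path: B → D.

Variance along critical path = 2.778 + 9.000 = 11.778; σ = √11.778 = 3.432 weeks.
Z = (18 − 21) / 3.432 = -0.874
P(T ≤ 18) = Φ(-0.874) ≈ 0.191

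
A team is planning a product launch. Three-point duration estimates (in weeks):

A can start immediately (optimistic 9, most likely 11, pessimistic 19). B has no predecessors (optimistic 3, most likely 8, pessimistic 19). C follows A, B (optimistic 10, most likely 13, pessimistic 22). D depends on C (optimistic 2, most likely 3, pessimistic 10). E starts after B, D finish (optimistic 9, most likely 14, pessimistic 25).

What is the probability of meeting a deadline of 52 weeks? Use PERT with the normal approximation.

0.962

te_A = (9 + 4·11 + 19)/6 = 72/6 = 12; σ²_A = ((19−9)/6)² = 2.778
te_B = (3 + 4·8 + 19)/6 = 54/6 = 9; σ²_B = ((19−3)/6)² = 7.111
te_C = (10 + 4·13 + 22)/6 = 84/6 = 14; σ²_C = ((22−10)/6)² = 4.000
te_D = (2 + 4·3 + 10)/6 = 24/6 = 4; σ²_D = ((10−2)/6)² = 1.778
te_E = (9 + 4·14 + 25)/6 = 90/6 = 15; σ²_E = ((25−9)/6)² = 7.111

Forward pass:
ES_A = 0; EF_A = 12
ES_B = 0; EF_B = 9
ES_C = max(EF_A=12, EF_B=9) = 12; EF_C = 12+14 = 26
ES_D = 26; EF_D = 26+4 = 30
ES_E = max(EF_B=9, EF_D=30) = 30; EF_E = 30+15 = 45
Expected project duration μ = 45 weeks. Critical path: A → C → D → E.

Variance along critical path = 2.778 + 4.000 + 1.778 + 7.111 = 15.667; σ = √15.667 = 3.958 weeks.
Z = (52 − 45) / 3.958 = 1.769
P(T ≤ 52) = Φ(1.769) ≈ 0.962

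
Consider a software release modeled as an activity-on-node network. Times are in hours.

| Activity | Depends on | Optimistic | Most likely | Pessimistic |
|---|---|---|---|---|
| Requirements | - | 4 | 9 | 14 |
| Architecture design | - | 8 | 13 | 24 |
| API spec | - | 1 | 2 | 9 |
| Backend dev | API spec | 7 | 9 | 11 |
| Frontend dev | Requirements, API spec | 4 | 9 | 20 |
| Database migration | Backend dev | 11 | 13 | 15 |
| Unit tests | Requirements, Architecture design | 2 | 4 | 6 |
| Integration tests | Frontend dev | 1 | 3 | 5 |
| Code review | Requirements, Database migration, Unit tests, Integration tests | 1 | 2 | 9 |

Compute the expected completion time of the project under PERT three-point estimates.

28 hours

te_Requirements = (4 + 4·9 + 14)/6 = 54/6 = 9
te_Architecture design = (8 + 4·13 + 24)/6 = 84/6 = 14
te_API spec = (1 + 4·2 + 9)/6 = 18/6 = 3
te_Backend dev = (7 + 4·9 + 11)/6 = 54/6 = 9
te_Frontend dev = (4 + 4·9 + 20)/6 = 60/6 = 10
te_Database migration = (11 + 4·13 + 15)/6 = 78/6 = 13
te_Unit tests = (2 + 4·4 + 6)/6 = 24/6 = 4
te_Integration tests = (1 + 4·3 + 5)/6 = 18/6 = 3
te_Code review = (1 + 4·2 + 9)/6 = 18/6 = 3

Forward pass:
ES_Requirements = 0; EF_Requirements = 9
ES_Architecture design = 0; EF_Architecture design = 14
ES_API spec = 0; EF_API spec = 3
ES_Backend dev = 3; EF_Backend dev = 3+9 = 12
ES_Frontend dev = max(EF_Requirements=9, EF_API spec=3) = 9; EF_Frontend dev = 9+10 = 19
ES_Database migration = 12; EF_Database migration = 12+13 = 25
ES_Unit tests = max(EF_Requirements=9, EF_Architecture design=14) = 14; EF_Unit tests = 14+4 = 18
ES_Integration tests = 19; EF_Integration tests = 19+3 = 22
ES_Code review = max(EF_Requirements=9, EF_Database migration=25, EF_Unit tests=18, EF_Integration tests=22) = 25; EF_Code review = 25+3 = 28
Expected project duration μ = 28 hours. Critical path: API spec → Backend dev → Database migration → Code review.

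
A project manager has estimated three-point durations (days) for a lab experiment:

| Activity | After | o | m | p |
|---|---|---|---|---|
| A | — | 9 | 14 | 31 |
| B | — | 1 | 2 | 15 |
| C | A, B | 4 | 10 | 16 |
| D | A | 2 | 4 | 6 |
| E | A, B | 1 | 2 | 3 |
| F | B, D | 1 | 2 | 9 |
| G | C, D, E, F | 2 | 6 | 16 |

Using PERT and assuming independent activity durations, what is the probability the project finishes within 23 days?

0.018

te_A = (9 + 4·14 + 31)/6 = 96/6 = 16; σ²_A = ((31−9)/6)² = 13.444
te_B = (1 + 4·2 + 15)/6 = 24/6 = 4; σ²_B = ((15−1)/6)² = 5.444
te_C = (4 + 4·10 + 16)/6 = 60/6 = 10; σ²_C = ((16−4)/6)² = 4.000
te_D = (2 + 4·4 + 6)/6 = 24/6 = 4; σ²_D = ((6−2)/6)² = 0.444
te_E = (1 + 4·2 + 3)/6 = 12/6 = 2; σ²_E = ((3−1)/6)² = 0.111
te_F = (1 + 4·2 + 9)/6 = 18/6 = 3; σ²_F = ((9−1)/6)² = 1.778
te_G = (2 + 4·6 + 16)/6 = 42/6 = 7; σ²_G = ((16−2)/6)² = 5.444

Forward pass:
ES_A = 0; EF_A = 16
ES_B = 0; EF_B = 4
ES_C = max(EF_A=16, EF_B=4) = 16; EF_C = 16+10 = 26
ES_D = 16; EF_D = 16+4 = 20
ES_E = max(EF_A=16, EF_B=4) = 16; EF_E = 16+2 = 18
ES_F = max(EF_B=4, EF_D=20) = 20; EF_F = 20+3 = 23
ES_G = max(EF_C=26, EF_D=20, EF_E=18, EF_F=23) = 26; EF_G = 26+7 = 33
Expected project duration μ = 33 days. Critical path: A → C → G.

Variance along critical path = 13.444 + 4.000 + 5.444 = 22.889; σ = √22.889 = 4.784 days.
Z = (23 − 33) / 4.784 = -2.090
P(T ≤ 23) = Φ(-2.090) ≈ 0.018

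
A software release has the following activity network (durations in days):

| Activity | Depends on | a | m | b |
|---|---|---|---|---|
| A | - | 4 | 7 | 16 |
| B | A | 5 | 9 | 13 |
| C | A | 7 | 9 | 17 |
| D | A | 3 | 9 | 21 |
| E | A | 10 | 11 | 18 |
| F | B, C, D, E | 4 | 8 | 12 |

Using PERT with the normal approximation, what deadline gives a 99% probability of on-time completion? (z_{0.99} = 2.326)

te_A = (4 + 4·7 + 16)/6 = 48/6 = 8; σ²_A = ((16−4)/6)² = 4.000
te_B = (5 + 4·9 + 13)/6 = 54/6 = 9; σ²_B = ((13−5)/6)² = 1.778
te_C = (7 + 4·9 + 17)/6 = 60/6 = 10; σ²_C = ((17−7)/6)² = 2.778
te_D = (3 + 4·9 + 21)/6 = 60/6 = 10; σ²_D = ((21−3)/6)² = 9.000
te_E = (10 + 4·11 + 18)/6 = 72/6 = 12; σ²_E = ((18−10)/6)² = 1.778
te_F = (4 + 4·8 + 12)/6 = 48/6 = 8; σ²_F = ((12−4)/6)² = 1.778

Forward pass:
ES_A = 0; EF_A = 8
ES_B = 8; EF_B = 8+9 = 17
ES_C = 8; EF_C = 8+10 = 18
ES_D = 8; EF_D = 8+10 = 18
ES_E = 8; EF_E = 8+12 = 20
ES_F = max(EF_B=17, EF_C=18, EF_D=18, EF_E=20) = 20; EF_F = 20+8 = 28
Expected project duration μ = 28 days. Critical path: A → E → F.

Variance along critical path = 4.000 + 1.778 + 1.778 = 7.556; σ = 2.749 days.
D = μ + z·σ = 28 + 2.326·2.749 = 34.4 days

34.4 days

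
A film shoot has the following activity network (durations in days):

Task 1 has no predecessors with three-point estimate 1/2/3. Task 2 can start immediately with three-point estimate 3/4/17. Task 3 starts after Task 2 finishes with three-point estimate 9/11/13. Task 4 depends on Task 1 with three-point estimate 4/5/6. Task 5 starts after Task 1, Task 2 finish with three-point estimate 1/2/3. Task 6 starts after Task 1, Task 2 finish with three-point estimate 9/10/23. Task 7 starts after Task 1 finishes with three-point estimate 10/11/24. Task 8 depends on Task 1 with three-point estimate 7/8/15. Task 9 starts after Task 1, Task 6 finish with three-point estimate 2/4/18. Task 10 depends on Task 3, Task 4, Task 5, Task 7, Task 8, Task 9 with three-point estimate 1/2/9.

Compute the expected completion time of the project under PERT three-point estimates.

te_Task 1 = (1 + 4·2 + 3)/6 = 12/6 = 2
te_Task 2 = (3 + 4·4 + 17)/6 = 36/6 = 6
te_Task 3 = (9 + 4·11 + 13)/6 = 66/6 = 11
te_Task 4 = (4 + 4·5 + 6)/6 = 30/6 = 5
te_Task 5 = (1 + 4·2 + 3)/6 = 12/6 = 2
te_Task 6 = (9 + 4·10 + 23)/6 = 72/6 = 12
te_Task 7 = (10 + 4·11 + 24)/6 = 78/6 = 13
te_Task 8 = (7 + 4·8 + 15)/6 = 54/6 = 9
te_Task 9 = (2 + 4·4 + 18)/6 = 36/6 = 6
te_Task 10 = (1 + 4·2 + 9)/6 = 18/6 = 3

Forward pass:
ES_Task 1 = 0; EF_Task 1 = 2
ES_Task 2 = 0; EF_Task 2 = 6
ES_Task 3 = 6; EF_Task 3 = 6+11 = 17
ES_Task 4 = 2; EF_Task 4 = 2+5 = 7
ES_Task 5 = max(EF_Task 1=2, EF_Task 2=6) = 6; EF_Task 5 = 6+2 = 8
ES_Task 6 = max(EF_Task 1=2, EF_Task 2=6) = 6; EF_Task 6 = 6+12 = 18
ES_Task 7 = 2; EF_Task 7 = 2+13 = 15
ES_Task 8 = 2; EF_Task 8 = 2+9 = 11
ES_Task 9 = max(EF_Task 1=2, EF_Task 6=18) = 18; EF_Task 9 = 18+6 = 24
ES_Task 10 = max(EF_Task 3=17, EF_Task 4=7, EF_Task 5=8, EF_Task 7=15, EF_Task 8=11, EF_Task 9=24) = 24; EF_Task 10 = 24+3 = 27
Expected project duration μ = 27 days. Critical path: Task 2 → Task 6 → Task 9 → Task 10.

27 days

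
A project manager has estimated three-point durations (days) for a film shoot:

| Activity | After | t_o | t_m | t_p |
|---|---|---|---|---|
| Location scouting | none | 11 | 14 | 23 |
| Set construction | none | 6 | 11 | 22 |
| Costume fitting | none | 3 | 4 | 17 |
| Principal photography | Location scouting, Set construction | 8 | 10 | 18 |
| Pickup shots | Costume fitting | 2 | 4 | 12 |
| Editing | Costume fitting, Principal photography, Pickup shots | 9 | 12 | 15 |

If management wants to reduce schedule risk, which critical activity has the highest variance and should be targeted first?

Location scouting

te_Location scouting = (11 + 4·14 + 23)/6 = 90/6 = 15; σ²_Location scouting = ((23−11)/6)² = 4.000
te_Set construction = (6 + 4·11 + 22)/6 = 72/6 = 12; σ²_Set construction = ((22−6)/6)² = 7.111
te_Costume fitting = (3 + 4·4 + 17)/6 = 36/6 = 6; σ²_Costume fitting = ((17−3)/6)² = 5.444
te_Principal photography = (8 + 4·10 + 18)/6 = 66/6 = 11; σ²_Principal photography = ((18−8)/6)² = 2.778
te_Pickup shots = (2 + 4·4 + 12)/6 = 30/6 = 5; σ²_Pickup shots = ((12−2)/6)² = 2.778
te_Editing = (9 + 4·12 + 15)/6 = 72/6 = 12; σ²_Editing = ((15−9)/6)² = 1.000

Forward pass:
ES_Location scouting = 0; EF_Location scouting = 15
ES_Set construction = 0; EF_Set construction = 12
ES_Costume fitting = 0; EF_Costume fitting = 6
ES_Principal photography = max(EF_Location scouting=15, EF_Set construction=12) = 15; EF_Principal photography = 15+11 = 26
ES_Pickup shots = 6; EF_Pickup shots = 6+5 = 11
ES_Editing = max(EF_Costume fitting=6, EF_Principal photography=26, EF_Pickup shots=11) = 26; EF_Editing = 26+12 = 38
Expected project duration μ = 38 days. Critical path: Location scouting → Principal photography → Editing.

Variances on critical path: σ²_Location scouting=4.000, σ²_Principal photography=2.778, σ²_Editing=1.000.
Largest is σ²_Location scouting = 4.000.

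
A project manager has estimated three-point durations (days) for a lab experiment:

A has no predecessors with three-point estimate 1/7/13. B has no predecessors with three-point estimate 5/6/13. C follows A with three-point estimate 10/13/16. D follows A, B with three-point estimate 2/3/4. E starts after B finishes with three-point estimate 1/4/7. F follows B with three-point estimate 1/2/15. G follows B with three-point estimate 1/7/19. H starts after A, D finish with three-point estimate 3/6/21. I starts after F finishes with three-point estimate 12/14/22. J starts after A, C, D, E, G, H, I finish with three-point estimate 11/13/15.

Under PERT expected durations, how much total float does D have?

8 days

te_A = (1 + 4·7 + 13)/6 = 42/6 = 7
te_B = (5 + 4·6 + 13)/6 = 42/6 = 7
te_C = (10 + 4·13 + 16)/6 = 78/6 = 13
te_D = (2 + 4·3 + 4)/6 = 18/6 = 3
te_E = (1 + 4·4 + 7)/6 = 24/6 = 4
te_F = (1 + 4·2 + 15)/6 = 24/6 = 4
te_G = (1 + 4·7 + 19)/6 = 48/6 = 8
te_H = (3 + 4·6 + 21)/6 = 48/6 = 8
te_I = (12 + 4·14 + 22)/6 = 90/6 = 15
te_J = (11 + 4·13 + 15)/6 = 78/6 = 13

Forward pass:
ES_A = 0; EF_A = 7
ES_B = 0; EF_B = 7
ES_C = 7; EF_C = 7+13 = 20
ES_D = max(EF_A=7, EF_B=7) = 7; EF_D = 7+3 = 10
ES_E = 7; EF_E = 7+4 = 11
ES_F = 7; EF_F = 7+4 = 11
ES_G = 7; EF_G = 7+8 = 15
ES_H = max(EF_A=7, EF_D=10) = 10; EF_H = 10+8 = 18
ES_I = 11; EF_I = 11+15 = 26
ES_J = max(EF_A=7, EF_C=20, EF_D=10, EF_E=11, EF_G=15, EF_H=18, EF_I=26) = 26; EF_J = 26+13 = 39
Expected project duration μ = 39 days. Critical path: B → F → I → J.

Backward pass:
LF_J = 39; LS_J = 39−13 = 26
LF_I = LS_J = 26; LS_I = 26−15 = 11
LF_H = LS_J = 26; LS_H = 26−8 = 18
LF_G = LS_J = 26; LS_G = 26−8 = 18
LF_F = LS_I = 11; LS_F = 11−4 = 7
LF_E = LS_J = 26; LS_E = 26−4 = 22
LF_D = min(LS_H=18, LS_J=26) = 18; LS_D = 18−3 = 15
LF_C = LS_J = 26; LS_C = 26−13 = 13
LF_B = min(LS_D=15, LS_E=22, LS_F=7, LS_G=18) = 7; LS_B = 7−7 = 0
LF_A = min(LS_C=13, LS_D=15, LS_H=18, LS_J=26) = 13; LS_A = 13−7 = 6
Slack_D = LS_D − ES_D = 15 − 7 = 8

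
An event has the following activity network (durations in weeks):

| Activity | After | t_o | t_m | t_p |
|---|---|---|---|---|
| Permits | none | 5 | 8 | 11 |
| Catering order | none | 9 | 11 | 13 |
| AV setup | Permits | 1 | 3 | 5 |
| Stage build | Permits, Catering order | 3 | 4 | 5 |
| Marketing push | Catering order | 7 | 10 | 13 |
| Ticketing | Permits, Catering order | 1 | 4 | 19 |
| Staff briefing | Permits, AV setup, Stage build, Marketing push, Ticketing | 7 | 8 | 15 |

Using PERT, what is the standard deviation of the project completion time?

te_Permits = (5 + 4·8 + 11)/6 = 48/6 = 8; σ²_Permits = ((11−5)/6)² = 1.000
te_Catering order = (9 + 4·11 + 13)/6 = 66/6 = 11; σ²_Catering order = ((13−9)/6)² = 0.444
te_AV setup = (1 + 4·3 + 5)/6 = 18/6 = 3; σ²_AV setup = ((5−1)/6)² = 0.444
te_Stage build = (3 + 4·4 + 5)/6 = 24/6 = 4; σ²_Stage build = ((5−3)/6)² = 0.111
te_Marketing push = (7 + 4·10 + 13)/6 = 60/6 = 10; σ²_Marketing push = ((13−7)/6)² = 1.000
te_Ticketing = (1 + 4·4 + 19)/6 = 36/6 = 6; σ²_Ticketing = ((19−1)/6)² = 9.000
te_Staff briefing = (7 + 4·8 + 15)/6 = 54/6 = 9; σ²_Staff briefing = ((15−7)/6)² = 1.778

Forward pass:
ES_Permits = 0; EF_Permits = 8
ES_Catering order = 0; EF_Catering order = 11
ES_AV setup = 8; EF_AV setup = 8+3 = 11
ES_Stage build = max(EF_Permits=8, EF_Catering order=11) = 11; EF_Stage build = 11+4 = 15
ES_Marketing push = 11; EF_Marketing push = 11+10 = 21
ES_Ticketing = max(EF_Permits=8, EF_Catering order=11) = 11; EF_Ticketing = 11+6 = 17
ES_Staff briefing = max(EF_Permits=8, EF_AV setup=11, EF_Stage build=15, EF_Marketing push=21, EF_Ticketing=17) = 21; EF_Staff briefing = 21+9 = 30
Expected project duration μ = 30 weeks. Critical path: Catering order → Marketing push → Staff briefing.

Variance along critical path = 0.444 + 1.000 + 1.778 = 3.222
σ = √3.222 = 1.795 weeks

1.80 weeks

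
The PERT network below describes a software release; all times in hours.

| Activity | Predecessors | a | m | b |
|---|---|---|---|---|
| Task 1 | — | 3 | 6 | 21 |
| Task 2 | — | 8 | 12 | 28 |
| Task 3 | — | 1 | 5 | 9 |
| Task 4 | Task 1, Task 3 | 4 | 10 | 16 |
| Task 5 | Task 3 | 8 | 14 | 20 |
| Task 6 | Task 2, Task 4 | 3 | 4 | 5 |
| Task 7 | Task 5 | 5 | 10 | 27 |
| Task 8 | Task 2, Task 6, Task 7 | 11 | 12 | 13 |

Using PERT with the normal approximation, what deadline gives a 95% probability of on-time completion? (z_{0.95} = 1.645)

50.2 hours

te_Task 1 = (3 + 4·6 + 21)/6 = 48/6 = 8; σ²_Task 1 = ((21−3)/6)² = 9.000
te_Task 2 = (8 + 4·12 + 28)/6 = 84/6 = 14; σ²_Task 2 = ((28−8)/6)² = 11.111
te_Task 3 = (1 + 4·5 + 9)/6 = 30/6 = 5; σ²_Task 3 = ((9−1)/6)² = 1.778
te_Task 4 = (4 + 4·10 + 16)/6 = 60/6 = 10; σ²_Task 4 = ((16−4)/6)² = 4.000
te_Task 5 = (8 + 4·14 + 20)/6 = 84/6 = 14; σ²_Task 5 = ((20−8)/6)² = 4.000
te_Task 6 = (3 + 4·4 + 5)/6 = 24/6 = 4; σ²_Task 6 = ((5−3)/6)² = 0.111
te_Task 7 = (5 + 4·10 + 27)/6 = 72/6 = 12; σ²_Task 7 = ((27−5)/6)² = 13.444
te_Task 8 = (11 + 4·12 + 13)/6 = 72/6 = 12; σ²_Task 8 = ((13−11)/6)² = 0.111

Forward pass:
ES_Task 1 = 0; EF_Task 1 = 8
ES_Task 2 = 0; EF_Task 2 = 14
ES_Task 3 = 0; EF_Task 3 = 5
ES_Task 4 = max(EF_Task 1=8, EF_Task 3=5) = 8; EF_Task 4 = 8+10 = 18
ES_Task 5 = 5; EF_Task 5 = 5+14 = 19
ES_Task 6 = max(EF_Task 2=14, EF_Task 4=18) = 18; EF_Task 6 = 18+4 = 22
ES_Task 7 = 19; EF_Task 7 = 19+12 = 31
ES_Task 8 = max(EF_Task 2=14, EF_Task 6=22, EF_Task 7=31) = 31; EF_Task 8 = 31+12 = 43
Expected project duration μ = 43 hours. Critical path: Task 3 → Task 5 → Task 7 → Task 8.

Variance along critical path = 1.778 + 4.000 + 13.444 + 0.111 = 19.333; σ = 4.397 hours.
D = μ + z·σ = 43 + 1.645·4.397 = 50.2 hours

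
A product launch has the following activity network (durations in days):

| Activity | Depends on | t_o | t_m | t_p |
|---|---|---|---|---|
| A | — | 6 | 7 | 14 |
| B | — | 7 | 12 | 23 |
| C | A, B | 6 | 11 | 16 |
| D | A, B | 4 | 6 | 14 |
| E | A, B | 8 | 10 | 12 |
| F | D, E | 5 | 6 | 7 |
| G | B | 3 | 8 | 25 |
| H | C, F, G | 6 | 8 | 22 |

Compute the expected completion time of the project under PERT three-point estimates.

te_A = (6 + 4·7 + 14)/6 = 48/6 = 8
te_B = (7 + 4·12 + 23)/6 = 78/6 = 13
te_C = (6 + 4·11 + 16)/6 = 66/6 = 11
te_D = (4 + 4·6 + 14)/6 = 42/6 = 7
te_E = (8 + 4·10 + 12)/6 = 60/6 = 10
te_F = (5 + 4·6 + 7)/6 = 36/6 = 6
te_G = (3 + 4·8 + 25)/6 = 60/6 = 10
te_H = (6 + 4·8 + 22)/6 = 60/6 = 10

Forward pass:
ES_A = 0; EF_A = 8
ES_B = 0; EF_B = 13
ES_C = max(EF_A=8, EF_B=13) = 13; EF_C = 13+11 = 24
ES_D = max(EF_A=8, EF_B=13) = 13; EF_D = 13+7 = 20
ES_E = max(EF_A=8, EF_B=13) = 13; EF_E = 13+10 = 23
ES_F = max(EF_D=20, EF_E=23) = 23; EF_F = 23+6 = 29
ES_G = 13; EF_G = 13+10 = 23
ES_H = max(EF_C=24, EF_F=29, EF_G=23) = 29; EF_H = 29+10 = 39
Expected project duration μ = 39 days. Critical path: B → E → F → H.

39 days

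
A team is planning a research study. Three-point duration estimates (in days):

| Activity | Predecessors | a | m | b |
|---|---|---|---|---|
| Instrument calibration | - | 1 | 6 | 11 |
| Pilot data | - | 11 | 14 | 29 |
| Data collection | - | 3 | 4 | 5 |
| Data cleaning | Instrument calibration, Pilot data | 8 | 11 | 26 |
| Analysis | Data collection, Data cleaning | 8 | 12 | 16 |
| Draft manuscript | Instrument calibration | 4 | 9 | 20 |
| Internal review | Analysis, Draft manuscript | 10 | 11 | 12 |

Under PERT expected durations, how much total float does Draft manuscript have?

25 days

te_Instrument calibration = (1 + 4·6 + 11)/6 = 36/6 = 6
te_Pilot data = (11 + 4·14 + 29)/6 = 96/6 = 16
te_Data collection = (3 + 4·4 + 5)/6 = 24/6 = 4
te_Data cleaning = (8 + 4·11 + 26)/6 = 78/6 = 13
te_Analysis = (8 + 4·12 + 16)/6 = 72/6 = 12
te_Draft manuscript = (4 + 4·9 + 20)/6 = 60/6 = 10
te_Internal review = (10 + 4·11 + 12)/6 = 66/6 = 11

Forward pass:
ES_Instrument calibration = 0; EF_Instrument calibration = 6
ES_Pilot data = 0; EF_Pilot data = 16
ES_Data collection = 0; EF_Data collection = 4
ES_Data cleaning = max(EF_Instrument calibration=6, EF_Pilot data=16) = 16; EF_Data cleaning = 16+13 = 29
ES_Analysis = max(EF_Data collection=4, EF_Data cleaning=29) = 29; EF_Analysis = 29+12 = 41
ES_Draft manuscript = 6; EF_Draft manuscript = 6+10 = 16
ES_Internal review = max(EF_Analysis=41, EF_Draft manuscript=16) = 41; EF_Internal review = 41+11 = 52
Expected project duration μ = 52 days. Critical path: Pilot data → Data cleaning → Analysis → Internal review.

Backward pass:
LF_Internal review = 52; LS_Internal review = 52−11 = 41
LF_Draft manuscript = LS_Internal review = 41; LS_Draft manuscript = 41−10 = 31
LF_Analysis = LS_Internal review = 41; LS_Analysis = 41−12 = 29
LF_Data cleaning = LS_Analysis = 29; LS_Data cleaning = 29−13 = 16
LF_Data collection = LS_Analysis = 29; LS_Data collection = 29−4 = 25
LF_Pilot data = LS_Data cleaning = 16; LS_Pilot data = 16−16 = 0
LF_Instrument calibration = min(LS_Data cleaning=16, LS_Draft manuscript=31) = 16; LS_Instrument calibration = 16−6 = 10
Slack_Draft manuscript = LS_Draft manuscript − ES_Draft manuscript = 31 − 6 = 25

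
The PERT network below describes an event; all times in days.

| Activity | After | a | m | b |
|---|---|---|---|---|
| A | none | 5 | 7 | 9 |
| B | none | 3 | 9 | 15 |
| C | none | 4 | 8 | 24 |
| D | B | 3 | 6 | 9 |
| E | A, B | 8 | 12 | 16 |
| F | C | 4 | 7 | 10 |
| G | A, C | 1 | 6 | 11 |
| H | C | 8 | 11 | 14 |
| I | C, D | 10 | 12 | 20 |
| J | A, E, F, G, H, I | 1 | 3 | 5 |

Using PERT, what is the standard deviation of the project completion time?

te_A = (5 + 4·7 + 9)/6 = 42/6 = 7; σ²_A = ((9−5)/6)² = 0.444
te_B = (3 + 4·9 + 15)/6 = 54/6 = 9; σ²_B = ((15−3)/6)² = 4.000
te_C = (4 + 4·8 + 24)/6 = 60/6 = 10; σ²_C = ((24−4)/6)² = 11.111
te_D = (3 + 4·6 + 9)/6 = 36/6 = 6; σ²_D = ((9−3)/6)² = 1.000
te_E = (8 + 4·12 + 16)/6 = 72/6 = 12; σ²_E = ((16−8)/6)² = 1.778
te_F = (4 + 4·7 + 10)/6 = 42/6 = 7; σ²_F = ((10−4)/6)² = 1.000
te_G = (1 + 4·6 + 11)/6 = 36/6 = 6; σ²_G = ((11−1)/6)² = 2.778
te_H = (8 + 4·11 + 14)/6 = 66/6 = 11; σ²_H = ((14−8)/6)² = 1.000
te_I = (10 + 4·12 + 20)/6 = 78/6 = 13; σ²_I = ((20−10)/6)² = 2.778
te_J = (1 + 4·3 + 5)/6 = 18/6 = 3; σ²_J = ((5−1)/6)² = 0.444

Forward pass:
ES_A = 0; EF_A = 7
ES_B = 0; EF_B = 9
ES_C = 0; EF_C = 10
ES_D = 9; EF_D = 9+6 = 15
ES_E = max(EF_A=7, EF_B=9) = 9; EF_E = 9+12 = 21
ES_F = 10; EF_F = 10+7 = 17
ES_G = max(EF_A=7, EF_C=10) = 10; EF_G = 10+6 = 16
ES_H = 10; EF_H = 10+11 = 21
ES_I = max(EF_C=10, EF_D=15) = 15; EF_I = 15+13 = 28
ES_J = max(EF_A=7, EF_E=21, EF_F=17, EF_G=16, EF_H=21, EF_I=28) = 28; EF_J = 28+3 = 31
Expected project duration μ = 31 days. Critical path: B → D → I → J.

Variance along critical path = 4.000 + 1.000 + 2.778 + 0.444 = 8.222
σ = √8.222 = 2.867 days

2.87 days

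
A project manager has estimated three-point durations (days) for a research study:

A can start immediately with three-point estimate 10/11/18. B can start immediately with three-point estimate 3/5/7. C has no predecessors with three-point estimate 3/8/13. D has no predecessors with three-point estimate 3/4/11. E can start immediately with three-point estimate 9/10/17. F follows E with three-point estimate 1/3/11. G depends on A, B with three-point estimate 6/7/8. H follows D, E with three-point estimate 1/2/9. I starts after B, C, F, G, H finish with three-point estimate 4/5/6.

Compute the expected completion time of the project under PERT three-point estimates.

24 days

te_A = (10 + 4·11 + 18)/6 = 72/6 = 12
te_B = (3 + 4·5 + 7)/6 = 30/6 = 5
te_C = (3 + 4·8 + 13)/6 = 48/6 = 8
te_D = (3 + 4·4 + 11)/6 = 30/6 = 5
te_E = (9 + 4·10 + 17)/6 = 66/6 = 11
te_F = (1 + 4·3 + 11)/6 = 24/6 = 4
te_G = (6 + 4·7 + 8)/6 = 42/6 = 7
te_H = (1 + 4·2 + 9)/6 = 18/6 = 3
te_I = (4 + 4·5 + 6)/6 = 30/6 = 5

Forward pass:
ES_A = 0; EF_A = 12
ES_B = 0; EF_B = 5
ES_C = 0; EF_C = 8
ES_D = 0; EF_D = 5
ES_E = 0; EF_E = 11
ES_F = 11; EF_F = 11+4 = 15
ES_G = max(EF_A=12, EF_B=5) = 12; EF_G = 12+7 = 19
ES_H = max(EF_D=5, EF_E=11) = 11; EF_H = 11+3 = 14
ES_I = max(EF_B=5, EF_C=8, EF_F=15, EF_G=19, EF_H=14) = 19; EF_I = 19+5 = 24
Expected project duration μ = 24 days. Critical path: A → G → I.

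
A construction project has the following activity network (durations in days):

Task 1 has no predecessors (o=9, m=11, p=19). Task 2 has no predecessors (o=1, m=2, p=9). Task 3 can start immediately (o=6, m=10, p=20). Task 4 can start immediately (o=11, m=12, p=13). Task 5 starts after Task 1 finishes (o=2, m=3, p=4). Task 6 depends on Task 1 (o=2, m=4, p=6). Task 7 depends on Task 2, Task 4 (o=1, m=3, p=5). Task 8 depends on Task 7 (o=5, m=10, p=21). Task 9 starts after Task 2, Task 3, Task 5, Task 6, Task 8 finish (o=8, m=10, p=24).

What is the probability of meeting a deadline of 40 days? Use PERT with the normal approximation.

0.699

te_Task 1 = (9 + 4·11 + 19)/6 = 72/6 = 12; σ²_Task 1 = ((19−9)/6)² = 2.778
te_Task 2 = (1 + 4·2 + 9)/6 = 18/6 = 3; σ²_Task 2 = ((9−1)/6)² = 1.778
te_Task 3 = (6 + 4·10 + 20)/6 = 66/6 = 11; σ²_Task 3 = ((20−6)/6)² = 5.444
te_Task 4 = (11 + 4·12 + 13)/6 = 72/6 = 12; σ²_Task 4 = ((13−11)/6)² = 0.111
te_Task 5 = (2 + 4·3 + 4)/6 = 18/6 = 3; σ²_Task 5 = ((4−2)/6)² = 0.111
te_Task 6 = (2 + 4·4 + 6)/6 = 24/6 = 4; σ²_Task 6 = ((6−2)/6)² = 0.444
te_Task 7 = (1 + 4·3 + 5)/6 = 18/6 = 3; σ²_Task 7 = ((5−1)/6)² = 0.444
te_Task 8 = (5 + 4·10 + 21)/6 = 66/6 = 11; σ²_Task 8 = ((21−5)/6)² = 7.111
te_Task 9 = (8 + 4·10 + 24)/6 = 72/6 = 12; σ²_Task 9 = ((24−8)/6)² = 7.111

Forward pass:
ES_Task 1 = 0; EF_Task 1 = 12
ES_Task 2 = 0; EF_Task 2 = 3
ES_Task 3 = 0; EF_Task 3 = 11
ES_Task 4 = 0; EF_Task 4 = 12
ES_Task 5 = 12; EF_Task 5 = 12+3 = 15
ES_Task 6 = 12; EF_Task 6 = 12+4 = 16
ES_Task 7 = max(EF_Task 2=3, EF_Task 4=12) = 12; EF_Task 7 = 12+3 = 15
ES_Task 8 = 15; EF_Task 8 = 15+11 = 26
ES_Task 9 = max(EF_Task 2=3, EF_Task 3=11, EF_Task 5=15, EF_Task 6=16, EF_Task 8=26) = 26; EF_Task 9 = 26+12 = 38
Expected project duration μ = 38 days. Critical path: Task 4 → Task 7 → Task 8 → Task 9.

Variance along critical path = 0.111 + 0.444 + 7.111 + 7.111 = 14.778; σ = √14.778 = 3.844 days.
Z = (40 − 38) / 3.844 = 0.520
P(T ≤ 40) = Φ(0.520) ≈ 0.699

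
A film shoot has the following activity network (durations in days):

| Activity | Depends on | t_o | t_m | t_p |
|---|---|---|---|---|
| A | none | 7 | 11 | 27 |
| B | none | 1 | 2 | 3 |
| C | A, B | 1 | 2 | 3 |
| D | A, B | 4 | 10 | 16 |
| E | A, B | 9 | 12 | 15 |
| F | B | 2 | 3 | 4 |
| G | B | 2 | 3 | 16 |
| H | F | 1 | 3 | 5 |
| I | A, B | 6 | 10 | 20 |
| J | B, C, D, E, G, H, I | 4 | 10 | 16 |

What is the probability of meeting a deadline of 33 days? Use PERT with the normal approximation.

te_A = (7 + 4·11 + 27)/6 = 78/6 = 13; σ²_A = ((27−7)/6)² = 11.111
te_B = (1 + 4·2 + 3)/6 = 12/6 = 2; σ²_B = ((3−1)/6)² = 0.111
te_C = (1 + 4·2 + 3)/6 = 12/6 = 2; σ²_C = ((3−1)/6)² = 0.111
te_D = (4 + 4·10 + 16)/6 = 60/6 = 10; σ²_D = ((16−4)/6)² = 4.000
te_E = (9 + 4·12 + 15)/6 = 72/6 = 12; σ²_E = ((15−9)/6)² = 1.000
te_F = (2 + 4·3 + 4)/6 = 18/6 = 3; σ²_F = ((4−2)/6)² = 0.111
te_G = (2 + 4·3 + 16)/6 = 30/6 = 5; σ²_G = ((16−2)/6)² = 5.444
te_H = (1 + 4·3 + 5)/6 = 18/6 = 3; σ²_H = ((5−1)/6)² = 0.444
te_I = (6 + 4·10 + 20)/6 = 66/6 = 11; σ²_I = ((20−6)/6)² = 5.444
te_J = (4 + 4·10 + 16)/6 = 60/6 = 10; σ²_J = ((16−4)/6)² = 4.000

Forward pass:
ES_A = 0; EF_A = 13
ES_B = 0; EF_B = 2
ES_C = max(EF_A=13, EF_B=2) = 13; EF_C = 13+2 = 15
ES_D = max(EF_A=13, EF_B=2) = 13; EF_D = 13+10 = 23
ES_E = max(EF_A=13, EF_B=2) = 13; EF_E = 13+12 = 25
ES_F = 2; EF_F = 2+3 = 5
ES_G = 2; EF_G = 2+5 = 7
ES_H = 5; EF_H = 5+3 = 8
ES_I = max(EF_A=13, EF_B=2) = 13; EF_I = 13+11 = 24
ES_J = max(EF_B=2, EF_C=15, EF_D=23, EF_E=25, EF_G=7, EF_H=8, EF_I=24) = 25; EF_J = 25+10 = 35
Expected project duration μ = 35 days. Critical path: A → E → J.

Variance along critical path = 11.111 + 1.000 + 4.000 = 16.111; σ = √16.111 = 4.014 days.
Z = (33 − 35) / 4.014 = -0.498
P(T ≤ 33) = Φ(-0.498) ≈ 0.309

0.309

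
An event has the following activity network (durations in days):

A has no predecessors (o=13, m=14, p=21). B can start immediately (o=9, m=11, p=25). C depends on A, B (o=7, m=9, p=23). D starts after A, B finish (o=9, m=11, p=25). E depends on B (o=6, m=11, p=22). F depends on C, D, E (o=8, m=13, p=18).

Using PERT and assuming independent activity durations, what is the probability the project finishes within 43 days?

0.721

te_A = (13 + 4·14 + 21)/6 = 90/6 = 15; σ²_A = ((21−13)/6)² = 1.778
te_B = (9 + 4·11 + 25)/6 = 78/6 = 13; σ²_B = ((25−9)/6)² = 7.111
te_C = (7 + 4·9 + 23)/6 = 66/6 = 11; σ²_C = ((23−7)/6)² = 7.111
te_D = (9 + 4·11 + 25)/6 = 78/6 = 13; σ²_D = ((25−9)/6)² = 7.111
te_E = (6 + 4·11 + 22)/6 = 72/6 = 12; σ²_E = ((22−6)/6)² = 7.111
te_F = (8 + 4·13 + 18)/6 = 78/6 = 13; σ²_F = ((18−8)/6)² = 2.778

Forward pass:
ES_A = 0; EF_A = 15
ES_B = 0; EF_B = 13
ES_C = max(EF_A=15, EF_B=13) = 15; EF_C = 15+11 = 26
ES_D = max(EF_A=15, EF_B=13) = 15; EF_D = 15+13 = 28
ES_E = 13; EF_E = 13+12 = 25
ES_F = max(EF_C=26, EF_D=28, EF_E=25) = 28; EF_F = 28+13 = 41
Expected project duration μ = 41 days. Critical path: A → D → F.

Variance along critical path = 1.778 + 7.111 + 2.778 = 11.667; σ = √11.667 = 3.416 days.
Z = (43 − 41) / 3.416 = 0.586
P(T ≤ 43) = Φ(0.586) ≈ 0.721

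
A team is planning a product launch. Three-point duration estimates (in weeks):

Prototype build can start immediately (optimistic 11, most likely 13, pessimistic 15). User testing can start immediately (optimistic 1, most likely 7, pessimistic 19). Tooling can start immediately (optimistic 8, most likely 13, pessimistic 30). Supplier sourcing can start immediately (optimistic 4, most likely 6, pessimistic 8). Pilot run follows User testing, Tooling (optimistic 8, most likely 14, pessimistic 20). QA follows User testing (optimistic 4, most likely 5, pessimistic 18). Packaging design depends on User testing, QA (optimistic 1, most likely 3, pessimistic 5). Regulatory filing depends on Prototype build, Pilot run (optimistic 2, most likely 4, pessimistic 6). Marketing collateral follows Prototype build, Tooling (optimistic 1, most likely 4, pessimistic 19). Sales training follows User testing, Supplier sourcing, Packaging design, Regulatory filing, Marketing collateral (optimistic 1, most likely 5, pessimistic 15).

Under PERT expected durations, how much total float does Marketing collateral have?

te_Prototype build = (11 + 4·13 + 15)/6 = 78/6 = 13
te_User testing = (1 + 4·7 + 19)/6 = 48/6 = 8
te_Tooling = (8 + 4·13 + 30)/6 = 90/6 = 15
te_Supplier sourcing = (4 + 4·6 + 8)/6 = 36/6 = 6
te_Pilot run = (8 + 4·14 + 20)/6 = 84/6 = 14
te_QA = (4 + 4·5 + 18)/6 = 42/6 = 7
te_Packaging design = (1 + 4·3 + 5)/6 = 18/6 = 3
te_Regulatory filing = (2 + 4·4 + 6)/6 = 24/6 = 4
te_Marketing collateral = (1 + 4·4 + 19)/6 = 36/6 = 6
te_Sales training = (1 + 4·5 + 15)/6 = 36/6 = 6

Forward pass:
ES_Prototype build = 0; EF_Prototype build = 13
ES_User testing = 0; EF_User testing = 8
ES_Tooling = 0; EF_Tooling = 15
ES_Supplier sourcing = 0; EF_Supplier sourcing = 6
ES_Pilot run = max(EF_User testing=8, EF_Tooling=15) = 15; EF_Pilot run = 15+14 = 29
ES_QA = 8; EF_QA = 8+7 = 15
ES_Packaging design = max(EF_User testing=8, EF_QA=15) = 15; EF_Packaging design = 15+3 = 18
ES_Regulatory filing = max(EF_Prototype build=13, EF_Pilot run=29) = 29; EF_Regulatory filing = 29+4 = 33
ES_Marketing collateral = max(EF_Prototype build=13, EF_Tooling=15) = 15; EF_Marketing collateral = 15+6 = 21
ES_Sales training = max(EF_User testing=8, EF_Supplier sourcing=6, EF_Packaging design=18, EF_Regulatory filing=33, EF_Marketing collateral=21) = 33; EF_Sales training = 33+6 = 39
Expected project duration μ = 39 weeks. Critical path: Tooling → Pilot run → Regulatory filing → Sales training.

Backward pass:
LF_Sales training = 39; LS_Sales training = 39−6 = 33
LF_Marketing collateral = LS_Sales training = 33; LS_Marketing collateral = 33−6 = 27
LF_Regulatory filing = LS_Sales training = 33; LS_Regulatory filing = 33−4 = 29
LF_Packaging design = LS_Sales training = 33; LS_Packaging design = 33−3 = 30
LF_QA = LS_Packaging design = 30; LS_QA = 30−7 = 23
LF_Pilot run = LS_Regulatory filing = 29; LS_Pilot run = 29−14 = 15
LF_Supplier sourcing = LS_Sales training = 33; LS_Supplier sourcing = 33−6 = 27
LF_Tooling = min(LS_Pilot run=15, LS_Marketing collateral=27) = 15; LS_Tooling = 15−15 = 0
LF_User testing = min(LS_Pilot run=15, LS_QA=23, LS_Packaging design=30, LS_Sales training=33) = 15; LS_User testing = 15−8 = 7
LF_Prototype build = min(LS_Regulatory filing=29, LS_Marketing collateral=27) = 27; LS_Prototype build = 27−13 = 14
Slack_Marketing collateral = LS_Marketing collateral − ES_Marketing collateral = 27 − 15 = 12

12 weeks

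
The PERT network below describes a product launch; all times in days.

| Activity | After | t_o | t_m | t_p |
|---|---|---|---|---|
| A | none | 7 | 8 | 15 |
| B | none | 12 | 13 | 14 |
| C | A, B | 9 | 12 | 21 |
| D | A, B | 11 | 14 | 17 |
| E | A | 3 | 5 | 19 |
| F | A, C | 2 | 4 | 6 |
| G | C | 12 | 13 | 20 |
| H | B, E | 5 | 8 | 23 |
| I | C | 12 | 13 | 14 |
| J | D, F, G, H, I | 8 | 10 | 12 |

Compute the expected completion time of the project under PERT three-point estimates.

te_A = (7 + 4·8 + 15)/6 = 54/6 = 9
te_B = (12 + 4·13 + 14)/6 = 78/6 = 13
te_C = (9 + 4·12 + 21)/6 = 78/6 = 13
te_D = (11 + 4·14 + 17)/6 = 84/6 = 14
te_E = (3 + 4·5 + 19)/6 = 42/6 = 7
te_F = (2 + 4·4 + 6)/6 = 24/6 = 4
te_G = (12 + 4·13 + 20)/6 = 84/6 = 14
te_H = (5 + 4·8 + 23)/6 = 60/6 = 10
te_I = (12 + 4·13 + 14)/6 = 78/6 = 13
te_J = (8 + 4·10 + 12)/6 = 60/6 = 10

Forward pass:
ES_A = 0; EF_A = 9
ES_B = 0; EF_B = 13
ES_C = max(EF_A=9, EF_B=13) = 13; EF_C = 13+13 = 26
ES_D = max(EF_A=9, EF_B=13) = 13; EF_D = 13+14 = 27
ES_E = 9; EF_E = 9+7 = 16
ES_F = max(EF_A=9, EF_C=26) = 26; EF_F = 26+4 = 30
ES_G = 26; EF_G = 26+14 = 40
ES_H = max(EF_B=13, EF_E=16) = 16; EF_H = 16+10 = 26
ES_I = 26; EF_I = 26+13 = 39
ES_J = max(EF_D=27, EF_F=30, EF_G=40, EF_H=26, EF_I=39) = 40; EF_J = 40+10 = 50
Expected project duration μ = 50 days. Critical path: B → C → G → J.

50 days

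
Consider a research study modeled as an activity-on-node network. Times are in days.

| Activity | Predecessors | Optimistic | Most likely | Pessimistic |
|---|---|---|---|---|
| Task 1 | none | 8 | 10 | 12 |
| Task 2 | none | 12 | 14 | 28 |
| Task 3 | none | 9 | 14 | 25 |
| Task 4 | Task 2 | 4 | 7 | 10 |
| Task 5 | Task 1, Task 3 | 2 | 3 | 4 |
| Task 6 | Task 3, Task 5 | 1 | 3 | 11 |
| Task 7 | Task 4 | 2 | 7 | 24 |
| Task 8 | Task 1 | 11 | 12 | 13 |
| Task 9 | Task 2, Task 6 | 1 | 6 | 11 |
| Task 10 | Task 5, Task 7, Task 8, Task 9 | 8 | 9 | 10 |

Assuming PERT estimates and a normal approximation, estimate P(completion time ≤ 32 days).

0.027

te_Task 1 = (8 + 4·10 + 12)/6 = 60/6 = 10; σ²_Task 1 = ((12−8)/6)² = 0.444
te_Task 2 = (12 + 4·14 + 28)/6 = 96/6 = 16; σ²_Task 2 = ((28−12)/6)² = 7.111
te_Task 3 = (9 + 4·14 + 25)/6 = 90/6 = 15; σ²_Task 3 = ((25−9)/6)² = 7.111
te_Task 4 = (4 + 4·7 + 10)/6 = 42/6 = 7; σ²_Task 4 = ((10−4)/6)² = 1.000
te_Task 5 = (2 + 4·3 + 4)/6 = 18/6 = 3; σ²_Task 5 = ((4−2)/6)² = 0.111
te_Task 6 = (1 + 4·3 + 11)/6 = 24/6 = 4; σ²_Task 6 = ((11−1)/6)² = 2.778
te_Task 7 = (2 + 4·7 + 24)/6 = 54/6 = 9; σ²_Task 7 = ((24−2)/6)² = 13.444
te_Task 8 = (11 + 4·12 + 13)/6 = 72/6 = 12; σ²_Task 8 = ((13−11)/6)² = 0.111
te_Task 9 = (1 + 4·6 + 11)/6 = 36/6 = 6; σ²_Task 9 = ((11−1)/6)² = 2.778
te_Task 10 = (8 + 4·9 + 10)/6 = 54/6 = 9; σ²_Task 10 = ((10−8)/6)² = 0.111

Forward pass:
ES_Task 1 = 0; EF_Task 1 = 10
ES_Task 2 = 0; EF_Task 2 = 16
ES_Task 3 = 0; EF_Task 3 = 15
ES_Task 4 = 16; EF_Task 4 = 16+7 = 23
ES_Task 5 = max(EF_Task 1=10, EF_Task 3=15) = 15; EF_Task 5 = 15+3 = 18
ES_Task 6 = max(EF_Task 3=15, EF_Task 5=18) = 18; EF_Task 6 = 18+4 = 22
ES_Task 7 = 23; EF_Task 7 = 23+9 = 32
ES_Task 8 = 10; EF_Task 8 = 10+12 = 22
ES_Task 9 = max(EF_Task 2=16, EF_Task 6=22) = 22; EF_Task 9 = 22+6 = 28
ES_Task 10 = max(EF_Task 5=18, EF_Task 7=32, EF_Task 8=22, EF_Task 9=28) = 32; EF_Task 10 = 32+9 = 41
Expected project duration μ = 41 days. Critical path: Task 2 → Task 4 → Task 7 → Task 10.

Variance along critical path = 7.111 + 1.000 + 13.444 + 0.111 = 21.667; σ = √21.667 = 4.655 days.
Z = (32 − 41) / 4.655 = -1.934
P(T ≤ 32) = Φ(-1.934) ≈ 0.027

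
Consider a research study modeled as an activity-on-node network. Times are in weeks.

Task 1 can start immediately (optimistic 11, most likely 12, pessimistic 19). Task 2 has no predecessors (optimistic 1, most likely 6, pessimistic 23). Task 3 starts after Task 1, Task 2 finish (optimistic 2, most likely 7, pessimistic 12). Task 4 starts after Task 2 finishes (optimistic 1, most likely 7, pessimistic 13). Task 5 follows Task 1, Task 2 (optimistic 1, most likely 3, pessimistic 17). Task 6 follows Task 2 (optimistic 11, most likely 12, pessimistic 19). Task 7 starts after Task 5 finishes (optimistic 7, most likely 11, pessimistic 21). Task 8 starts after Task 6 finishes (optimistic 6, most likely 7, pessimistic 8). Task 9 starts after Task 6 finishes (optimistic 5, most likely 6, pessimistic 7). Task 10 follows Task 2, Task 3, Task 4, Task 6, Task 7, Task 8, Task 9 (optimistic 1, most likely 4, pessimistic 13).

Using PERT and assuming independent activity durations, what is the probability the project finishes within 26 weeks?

0.018

te_Task 1 = (11 + 4·12 + 19)/6 = 78/6 = 13; σ²_Task 1 = ((19−11)/6)² = 1.778
te_Task 2 = (1 + 4·6 + 23)/6 = 48/6 = 8; σ²_Task 2 = ((23−1)/6)² = 13.444
te_Task 3 = (2 + 4·7 + 12)/6 = 42/6 = 7; σ²_Task 3 = ((12−2)/6)² = 2.778
te_Task 4 = (1 + 4·7 + 13)/6 = 42/6 = 7; σ²_Task 4 = ((13−1)/6)² = 4.000
te_Task 5 = (1 + 4·3 + 17)/6 = 30/6 = 5; σ²_Task 5 = ((17−1)/6)² = 7.111
te_Task 6 = (11 + 4·12 + 19)/6 = 78/6 = 13; σ²_Task 6 = ((19−11)/6)² = 1.778
te_Task 7 = (7 + 4·11 + 21)/6 = 72/6 = 12; σ²_Task 7 = ((21−7)/6)² = 5.444
te_Task 8 = (6 + 4·7 + 8)/6 = 42/6 = 7; σ²_Task 8 = ((8−6)/6)² = 0.111
te_Task 9 = (5 + 4·6 + 7)/6 = 36/6 = 6; σ²_Task 9 = ((7−5)/6)² = 0.111
te_Task 10 = (1 + 4·4 + 13)/6 = 30/6 = 5; σ²_Task 10 = ((13−1)/6)² = 4.000

Forward pass:
ES_Task 1 = 0; EF_Task 1 = 13
ES_Task 2 = 0; EF_Task 2 = 8
ES_Task 3 = max(EF_Task 1=13, EF_Task 2=8) = 13; EF_Task 3 = 13+7 = 20
ES_Task 4 = 8; EF_Task 4 = 8+7 = 15
ES_Task 5 = max(EF_Task 1=13, EF_Task 2=8) = 13; EF_Task 5 = 13+5 = 18
ES_Task 6 = 8; EF_Task 6 = 8+13 = 21
ES_Task 7 = 18; EF_Task 7 = 18+12 = 30
ES_Task 8 = 21; EF_Task 8 = 21+7 = 28
ES_Task 9 = 21; EF_Task 9 = 21+6 = 27
ES_Task 10 = max(EF_Task 2=8, EF_Task 3=20, EF_Task 4=15, EF_Task 6=21, EF_Task 7=30, EF_Task 8=28, EF_Task 9=27) = 30; EF_Task 10 = 30+5 = 35
Expected project duration μ = 35 weeks. Critical path: Task 1 → Task 5 → Task 7 → Task 10.

Variance along critical path = 1.778 + 7.111 + 5.444 + 4.000 = 18.333; σ = √18.333 = 4.282 weeks.
Z = (26 − 35) / 4.282 = -2.102
P(T ≤ 26) = Φ(-2.102) ≈ 0.018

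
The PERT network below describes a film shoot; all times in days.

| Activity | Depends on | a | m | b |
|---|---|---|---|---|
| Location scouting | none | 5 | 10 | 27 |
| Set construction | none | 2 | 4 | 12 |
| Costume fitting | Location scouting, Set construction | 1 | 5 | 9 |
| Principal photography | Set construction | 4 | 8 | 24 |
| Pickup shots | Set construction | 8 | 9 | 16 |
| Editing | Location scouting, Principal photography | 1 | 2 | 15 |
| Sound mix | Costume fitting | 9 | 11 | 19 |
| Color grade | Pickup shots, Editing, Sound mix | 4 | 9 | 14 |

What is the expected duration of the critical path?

te_Location scouting = (5 + 4·10 + 27)/6 = 72/6 = 12
te_Set construction = (2 + 4·4 + 12)/6 = 30/6 = 5
te_Costume fitting = (1 + 4·5 + 9)/6 = 30/6 = 5
te_Principal photography = (4 + 4·8 + 24)/6 = 60/6 = 10
te_Pickup shots = (8 + 4·9 + 16)/6 = 60/6 = 10
te_Editing = (1 + 4·2 + 15)/6 = 24/6 = 4
te_Sound mix = (9 + 4·11 + 19)/6 = 72/6 = 12
te_Color grade = (4 + 4·9 + 14)/6 = 54/6 = 9

Forward pass:
ES_Location scouting = 0; EF_Location scouting = 12
ES_Set construction = 0; EF_Set construction = 5
ES_Costume fitting = max(EF_Location scouting=12, EF_Set construction=5) = 12; EF_Costume fitting = 12+5 = 17
ES_Principal photography = 5; EF_Principal photography = 5+10 = 15
ES_Pickup shots = 5; EF_Pickup shots = 5+10 = 15
ES_Editing = max(EF_Location scouting=12, EF_Principal photography=15) = 15; EF_Editing = 15+4 = 19
ES_Sound mix = 17; EF_Sound mix = 17+12 = 29
ES_Color grade = max(EF_Pickup shots=15, EF_Editing=19, EF_Sound mix=29) = 29; EF_Color grade = 29+9 = 38
Expected project duration μ = 38 days. Critical path: Location scouting → Costume fitting → Sound mix → Color grade.

38 days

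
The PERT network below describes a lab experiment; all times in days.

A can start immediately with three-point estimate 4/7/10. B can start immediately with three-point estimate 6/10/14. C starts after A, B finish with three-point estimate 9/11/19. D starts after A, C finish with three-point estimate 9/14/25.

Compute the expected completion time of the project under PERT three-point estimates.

te_A = (4 + 4·7 + 10)/6 = 42/6 = 7
te_B = (6 + 4·10 + 14)/6 = 60/6 = 10
te_C = (9 + 4·11 + 19)/6 = 72/6 = 12
te_D = (9 + 4·14 + 25)/6 = 90/6 = 15

Forward pass:
ES_A = 0; EF_A = 7
ES_B = 0; EF_B = 10
ES_C = max(EF_A=7, EF_B=10) = 10; EF_C = 10+12 = 22
ES_D = max(EF_A=7, EF_C=22) = 22; EF_D = 22+15 = 37
Expected project duration μ = 37 days. Critical path: B → C → D.

37 days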